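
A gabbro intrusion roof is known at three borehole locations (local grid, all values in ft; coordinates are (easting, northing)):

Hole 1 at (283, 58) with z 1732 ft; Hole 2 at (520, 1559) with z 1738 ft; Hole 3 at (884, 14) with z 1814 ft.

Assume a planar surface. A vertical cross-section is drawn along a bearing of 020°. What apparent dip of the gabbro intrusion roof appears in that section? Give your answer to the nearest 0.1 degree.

Two edge vectors: Hole 1→Hole 2 = (237, 1501, 6), Hole 1→Hole 3 = (601, -44, 82).
Normal n = (Hole 1→Hole 2) × (Hole 1→Hole 3) = (123346, -15828, -912529).
So ∂z/∂E = −n_x/n_z = 0.13517 and ∂z/∂N = −n_y/n_z = −0.01735.
Unit vector along 020° is (sin 20°, cos 20°) = (0.3420, 0.9397).
Slope in that direction = a·(0.3420) + b·(0.9397) = 0.02993.
Apparent dip = arctan|0.02993| = 1.7° (true dip is 7.8°, so apparent ≤ true as expected).

1.7°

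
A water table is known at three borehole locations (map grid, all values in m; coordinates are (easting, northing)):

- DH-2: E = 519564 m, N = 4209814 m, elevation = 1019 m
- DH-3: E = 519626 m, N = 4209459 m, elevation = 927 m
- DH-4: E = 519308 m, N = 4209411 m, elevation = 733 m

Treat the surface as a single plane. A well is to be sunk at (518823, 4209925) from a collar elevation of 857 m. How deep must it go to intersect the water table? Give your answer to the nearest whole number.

Two edge vectors: DH-2→DH-3 = (62, -355, -92), DH-2→DH-4 = (-256, -403, -286).
Normal n = (DH-2→DH-3) × (DH-2→DH-4) = (64454, 41284, -115866).
So ∂z/∂E = −n_x/n_z = 0.55628053 and ∂z/∂N = −n_y/n_z = 0.35630815.
Intercept c from DH-2: 1019 − 289023.34 − 1499991.03 = −1787995.37.
At (518823, 4209925): z_contact = 288611.1 + 1500030.6 − 1787995.37 = 646.3 m.
Depth below ground = 857 − 646.3 = 211 m.

211 m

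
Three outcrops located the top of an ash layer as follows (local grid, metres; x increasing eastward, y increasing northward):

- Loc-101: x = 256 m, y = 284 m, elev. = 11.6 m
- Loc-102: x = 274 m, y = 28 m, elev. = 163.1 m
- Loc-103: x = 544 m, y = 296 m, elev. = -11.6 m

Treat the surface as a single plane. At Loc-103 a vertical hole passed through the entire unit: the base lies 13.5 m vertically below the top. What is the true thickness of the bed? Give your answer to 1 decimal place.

Let the plane be z = a·x + b·y + c.
Loc-102−Loc-101: 18a − 256b = 151.5;  Loc-103−Loc-101: 288a + 12b = −23.2.
Solving gives a = −0.05573, b = −0.59572.
|∇z| = √(a²+b²) = 0.59832, so dip δ = arctan(0.59832) = 30.89°.
True thickness = vertical thickness × cos δ = 13.5 × cos 30.89° = 11.6 m.

11.6 m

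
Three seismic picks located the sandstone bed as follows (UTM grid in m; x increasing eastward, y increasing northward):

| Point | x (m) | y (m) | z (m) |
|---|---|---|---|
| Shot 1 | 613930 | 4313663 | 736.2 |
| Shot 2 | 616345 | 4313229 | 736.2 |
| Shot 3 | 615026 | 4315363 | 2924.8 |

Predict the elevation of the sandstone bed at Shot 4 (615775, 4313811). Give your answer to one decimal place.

Two edge vectors: Shot 1→Shot 2 = (2415, -434, 0), Shot 1→Shot 3 = (1096, 1700, 2188.6).
Normal n = (Shot 1→Shot 2) × (Shot 1→Shot 3) = (-949852.4, -5285469, 4581164).
So ∂z/∂x = −n_x/n_z = 0.207338659 and ∂z/∂y = −n_y/n_z = 1.153739312.
Intercept c from Shot 1: 736.2 − 127291.42 − 4976842.58 = −5103397.80.
At (615775, 4313811): z = 127674.0 + 4977013.3 − 5103397.80 = 1289.5 m.

1289.5 m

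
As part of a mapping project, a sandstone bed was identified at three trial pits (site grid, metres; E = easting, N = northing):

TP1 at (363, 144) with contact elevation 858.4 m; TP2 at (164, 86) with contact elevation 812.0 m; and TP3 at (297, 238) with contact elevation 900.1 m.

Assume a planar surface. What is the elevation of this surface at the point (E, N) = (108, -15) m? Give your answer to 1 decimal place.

Let the plane be z = a·E + b·N + c.
TP2−TP1: −199a − 58b = −46.4;  TP3−TP1: −66a + 94b = 41.7.
Solving gives a = 0.08623, b = 0.50416.
Then c = 858.4 − a·363 − b·144 = 754.50.
At (108, -15): z = 9.3 − 7.6 + 754.50 = 756.3 m.

756.3 m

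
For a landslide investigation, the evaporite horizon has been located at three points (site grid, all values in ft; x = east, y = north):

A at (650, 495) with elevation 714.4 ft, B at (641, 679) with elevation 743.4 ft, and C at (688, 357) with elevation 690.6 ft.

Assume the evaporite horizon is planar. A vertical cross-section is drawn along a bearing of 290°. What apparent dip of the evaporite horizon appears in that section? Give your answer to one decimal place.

Two edge vectors: A→B = (-9, 184, 29), A→C = (38, -138, -23.8).
Normal n = (A→B) × (A→C) = (-377.2, 887.8, -5750).
So ∂z/∂x = −n_x/n_z = −0.06560 and ∂z/∂y = −n_y/n_z = 0.15440.
Unit vector along 290° is (sin 290°, cos 290°) = (-0.9397, 0.3420).
Slope in that direction = a·(-0.9397) + b·(0.3420) = 0.11445.
Apparent dip = arctan|0.11445| = 6.5° (true dip is 9.5°, so apparent ≤ true as expected).

6.5°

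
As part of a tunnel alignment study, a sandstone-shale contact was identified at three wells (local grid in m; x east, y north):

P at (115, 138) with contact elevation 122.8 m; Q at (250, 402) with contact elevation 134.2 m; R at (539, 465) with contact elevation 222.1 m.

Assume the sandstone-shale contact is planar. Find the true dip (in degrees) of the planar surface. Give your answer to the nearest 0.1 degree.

Let the plane be z = a·x + b·y + c.
Q−P: 135a + 264b = 11.4;  R−P: 424a + 327b = 99.3.
Solving gives a = 0.33172, b = −0.12645.
Gradient magnitude |∇z| = √(a² + b²) = √(0.11004 + 0.01599) = 0.35500.
True dip = arctan(0.35500) = 19.5°, dipping toward WNW (azimuth ≈ 291°).

19.5°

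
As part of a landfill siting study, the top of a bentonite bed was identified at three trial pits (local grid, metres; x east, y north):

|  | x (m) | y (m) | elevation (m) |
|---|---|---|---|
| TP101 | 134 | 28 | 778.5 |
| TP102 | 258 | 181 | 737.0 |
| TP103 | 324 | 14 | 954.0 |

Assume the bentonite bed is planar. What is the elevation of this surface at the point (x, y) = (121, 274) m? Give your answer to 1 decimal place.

530.7 m

Two edge vectors: TP101→TP102 = (124, 153, -41.5), TP101→TP103 = (190, -14, 175.5).
Normal n = (TP101→TP102) × (TP101→TP103) = (26270.5, -29647, -30806).
So ∂z/∂x = −n_x/n_z = 0.85277 and ∂z/∂y = −n_y/n_z = −0.96238.
Intercept c from TP101: 778.5 − 114.27 + 26.95 = 691.18.
At (121, 274): z = 103.2 − 263.7 + 691.18 = 530.7 m.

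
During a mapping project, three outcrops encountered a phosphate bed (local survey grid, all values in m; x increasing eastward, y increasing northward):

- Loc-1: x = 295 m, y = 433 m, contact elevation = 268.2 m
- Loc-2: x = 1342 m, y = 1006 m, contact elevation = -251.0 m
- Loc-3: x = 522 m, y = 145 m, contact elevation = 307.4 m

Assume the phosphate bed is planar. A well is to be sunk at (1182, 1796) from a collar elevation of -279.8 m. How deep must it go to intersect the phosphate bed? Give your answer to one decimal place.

Let the plane be z = a·x + b·y + c.
Loc-2−Loc-1: 1047a + 573b = −519.2;  Loc-3−Loc-1: 227a − 288b = 39.2.
Solving gives a = −0.294407, b = −0.368161.
Then c = 268.2 − a·295 − b·433 = 514.46.
At (1182, 1796): z_contact = −347.99 − 661.22 + 514.46 = -494.74 m.
Depth below ground = -279.8 − (-494.74) = 214.9 m.

214.9 m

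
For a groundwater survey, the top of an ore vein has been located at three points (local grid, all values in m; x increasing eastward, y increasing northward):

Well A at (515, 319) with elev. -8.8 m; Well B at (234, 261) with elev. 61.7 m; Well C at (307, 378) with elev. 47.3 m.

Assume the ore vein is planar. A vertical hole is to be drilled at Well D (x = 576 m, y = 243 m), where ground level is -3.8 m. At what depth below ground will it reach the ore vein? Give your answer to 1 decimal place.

23.7 m

Let the plane be z = a·x + b·y + c.
Well B−Well A: −281a − 58b = 70.5;  Well C−Well A: −208a + 59b = 56.1.
Solving gives a = −0.25882, b = 0.03841.
Then c = -8.8 − a·515 − b·319 = 112.24.
At (576, 243): z_contact = −149.08 + 9.33 + 112.24 = -27.51 m.
Depth below ground = -3.8 − (-27.51) = 23.7 m.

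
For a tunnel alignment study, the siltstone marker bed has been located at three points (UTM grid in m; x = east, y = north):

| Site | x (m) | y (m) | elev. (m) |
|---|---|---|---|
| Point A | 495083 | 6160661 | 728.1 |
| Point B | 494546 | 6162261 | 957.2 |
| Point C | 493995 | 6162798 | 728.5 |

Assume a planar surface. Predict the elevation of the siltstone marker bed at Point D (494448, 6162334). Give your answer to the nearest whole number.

Let the plane be z = a·x + b·y + c.
Point B−Point A: −537a + 1600b = 229.1;  Point C−Point A: −1088a + 2137b = 0.4.
Solving gives a = 0.82420962, b = 0.41981286.
Then c = 728.1 − a·495083 − b·6160661 = −2993648.76.
At (494448, 6162334): z = 407528.8 + 2587027.0 − 2993648.76 = 907.1 m.

907 m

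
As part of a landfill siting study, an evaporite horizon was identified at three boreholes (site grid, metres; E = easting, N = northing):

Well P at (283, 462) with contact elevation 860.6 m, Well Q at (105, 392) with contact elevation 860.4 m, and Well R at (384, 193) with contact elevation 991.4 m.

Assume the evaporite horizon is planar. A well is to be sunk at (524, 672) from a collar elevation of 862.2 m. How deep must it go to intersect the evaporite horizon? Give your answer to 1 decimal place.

Two edge vectors: Well P→Well Q = (-178, -70, -0.2), Well P→Well R = (101, -269, 130.8).
Normal n = (Well P→Well Q) × (Well P→Well R) = (-9209.8, 23262.2, 54952).
So ∂z/∂E = −n_x/n_z = 0.16760 and ∂z/∂N = −n_y/n_z = −0.42332.
Intercept c from Well P: 860.6 − 47.43 + 195.57 = 1008.74.
At (524, 672): z_contact = 87.82 − 284.47 + 1008.74 = 812.09 m.
Depth below ground = 862.2 − 812.09 = 50.1 m.

50.1 m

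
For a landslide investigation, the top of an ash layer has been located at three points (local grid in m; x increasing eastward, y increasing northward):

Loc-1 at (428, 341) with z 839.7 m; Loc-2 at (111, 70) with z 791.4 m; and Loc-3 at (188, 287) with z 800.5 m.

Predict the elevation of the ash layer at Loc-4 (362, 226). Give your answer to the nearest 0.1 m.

830.7 m

Two edge vectors: Loc-1→Loc-2 = (-317, -271, -48.3), Loc-1→Loc-3 = (-240, -54, -39.2).
Normal n = (Loc-1→Loc-2) × (Loc-1→Loc-3) = (8015, -834.4, -47922).
So ∂z/∂x = −n_x/n_z = 0.16725 and ∂z/∂y = −n_y/n_z = −0.01741.
Intercept c from Loc-1: 839.7 − 71.58 + 5.94 = 774.05.
At (362, 226): z = 60.5 − 3.9 + 774.05 = 830.7 m.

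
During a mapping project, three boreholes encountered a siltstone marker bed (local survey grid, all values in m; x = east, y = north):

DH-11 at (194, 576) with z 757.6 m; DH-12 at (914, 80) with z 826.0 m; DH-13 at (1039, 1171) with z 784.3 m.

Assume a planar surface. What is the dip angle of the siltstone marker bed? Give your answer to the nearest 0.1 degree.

Two edge vectors: DH-11→DH-12 = (720, -496, 68.4), DH-11→DH-13 = (845, 595, 26.7).
Normal n = (DH-11→DH-12) × (DH-11→DH-13) = (-53941.2, 38574, 847520).
So ∂z/∂x = −n_x/n_z = 0.06365 and ∂z/∂y = −n_y/n_z = −0.04551.
Gradient magnitude |∇z| = √(a² + b²) = √(0.00405 + 0.00207) = 0.07825.
True dip = arctan(0.07825) = 4.5°, dipping toward NW (azimuth ≈ 306°).

4.5°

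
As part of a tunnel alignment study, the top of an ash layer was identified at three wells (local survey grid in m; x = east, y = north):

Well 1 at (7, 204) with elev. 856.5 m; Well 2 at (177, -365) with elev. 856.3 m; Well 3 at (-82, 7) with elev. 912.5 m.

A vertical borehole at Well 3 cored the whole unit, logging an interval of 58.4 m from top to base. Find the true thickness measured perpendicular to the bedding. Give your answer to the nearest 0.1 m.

54.3 m

Let the plane be z = a·x + b·y + c.
Well 2−Well 1: 170a − 569b = −0.2;  Well 3−Well 1: −89a − 197b = 56.
Solving gives a = −0.37921, b = −0.11295.
|∇z| = √(a²+b²) = 0.39567, so dip δ = arctan(0.39567) = 21.59°.
True thickness = vertical thickness × cos δ = 58.4 × cos 21.59° = 54.3 m.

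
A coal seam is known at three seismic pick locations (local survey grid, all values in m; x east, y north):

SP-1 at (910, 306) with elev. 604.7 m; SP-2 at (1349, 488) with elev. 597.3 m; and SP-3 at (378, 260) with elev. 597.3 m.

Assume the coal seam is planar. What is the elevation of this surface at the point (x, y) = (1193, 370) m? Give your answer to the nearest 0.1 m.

604.9 m

Two edge vectors: SP-1→SP-2 = (439, 182, -7.4), SP-1→SP-3 = (-532, -46, -7.4).
Normal n = (SP-1→SP-2) × (SP-1→SP-3) = (-1687.2, 7185.4, 76630).
So ∂z/∂x = −n_x/n_z = 0.022017 and ∂z/∂y = −n_y/n_z = −0.093767.
Intercept c from SP-1: 604.7 − 20.04 + 28.69 = 613.36.
At (1193, 370): z = 26.3 − 34.7 + 613.36 = 604.9 m.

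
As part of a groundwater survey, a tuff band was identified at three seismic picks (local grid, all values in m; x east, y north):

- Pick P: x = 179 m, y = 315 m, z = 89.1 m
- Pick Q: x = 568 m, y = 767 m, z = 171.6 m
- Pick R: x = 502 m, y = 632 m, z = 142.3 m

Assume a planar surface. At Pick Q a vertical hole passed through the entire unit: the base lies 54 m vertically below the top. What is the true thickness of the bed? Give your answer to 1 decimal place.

52.0 m

Two edge vectors: Pick P→Pick Q = (389, 452, 82.5), Pick P→Pick R = (323, 317, 53.2).
Normal n = (Pick P→Pick Q) × (Pick P→Pick R) = (-2106.1, 5952.7, -22683).
So ∂z/∂x = −n_x/n_z = −0.09285 and ∂z/∂y = −n_y/n_z = 0.26243.
|∇z| = √(a²+b²) = 0.27837, so dip δ = arctan(0.27837) = 15.56°.
True thickness = vertical thickness × cos δ = 54 × cos 15.56° = 52.0 m.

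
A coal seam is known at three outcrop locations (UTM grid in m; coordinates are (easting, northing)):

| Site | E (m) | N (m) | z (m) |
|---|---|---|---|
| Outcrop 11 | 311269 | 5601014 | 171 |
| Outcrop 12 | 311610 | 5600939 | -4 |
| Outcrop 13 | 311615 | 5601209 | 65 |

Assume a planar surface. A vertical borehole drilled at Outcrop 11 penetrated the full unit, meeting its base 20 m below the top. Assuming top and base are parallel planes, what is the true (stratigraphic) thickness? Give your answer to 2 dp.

17.70 m

Two edge vectors: Outcrop 11→Outcrop 12 = (341, -75, -175), Outcrop 11→Outcrop 13 = (346, 195, -106).
Normal n = (Outcrop 11→Outcrop 12) × (Outcrop 11→Outcrop 13) = (42075, -24404, 92445).
So ∂z/∂E = −n_x/n_z = −0.45514 and ∂z/∂N = −n_y/n_z = 0.26398.
|∇z| = √(a²+b²) = 0.52615, so dip δ = arctan(0.52615) = 27.75°.
True thickness = vertical thickness × cos δ = 20 × cos 27.75° = 17.70 m.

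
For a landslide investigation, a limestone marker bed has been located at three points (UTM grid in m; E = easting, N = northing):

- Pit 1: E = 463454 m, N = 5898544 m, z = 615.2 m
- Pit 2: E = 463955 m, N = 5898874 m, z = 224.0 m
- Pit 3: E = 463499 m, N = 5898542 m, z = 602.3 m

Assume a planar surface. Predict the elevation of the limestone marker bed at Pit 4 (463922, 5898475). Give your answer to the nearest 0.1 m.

Two edge vectors: Pit 1→Pit 2 = (501, 330, -391.2), Pit 1→Pit 3 = (45, -2, -12.9).
Normal n = (Pit 1→Pit 2) × (Pit 1→Pit 3) = (-5039.4, -11141.1, -15852).
So ∂z/∂E = −n_x/n_z = −0.317903104 and ∂z/∂N = −n_y/n_z = −0.702819833.
Intercept c from Pit 1: 615.2 + 147333.47 + 4145613.71 = 4293562.38.
At (463922, 5898475): z = −147482.2 − 4145565.2 + 4293562.38 = 514.9 m.

514.9 m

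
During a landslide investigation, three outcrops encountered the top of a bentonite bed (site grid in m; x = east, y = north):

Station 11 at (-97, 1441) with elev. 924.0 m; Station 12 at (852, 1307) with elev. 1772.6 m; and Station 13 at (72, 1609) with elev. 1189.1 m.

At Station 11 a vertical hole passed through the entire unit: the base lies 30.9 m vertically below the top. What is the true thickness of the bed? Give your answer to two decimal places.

Let the plane be z = a·x + b·y + c.
Station 12−Station 11: 949a − 134b = 848.6;  Station 13−Station 11: 169a + 168b = 265.1.
Solving gives a = 0.97809, b = 0.59407.
|∇z| = √(a²+b²) = 1.14436, so dip δ = arctan(1.14436) = 48.85°.
True thickness = vertical thickness × cos δ = 30.9 × cos 48.85° = 20.33 m.

20.33 m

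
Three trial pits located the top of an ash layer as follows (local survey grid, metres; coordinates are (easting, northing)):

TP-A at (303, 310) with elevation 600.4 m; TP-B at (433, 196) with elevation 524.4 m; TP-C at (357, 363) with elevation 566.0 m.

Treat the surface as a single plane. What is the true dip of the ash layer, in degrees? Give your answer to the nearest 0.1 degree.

31.4°

Two edge vectors: TP-A→TP-B = (130, -114, -76), TP-A→TP-C = (54, 53, -34.4).
Normal n = (TP-A→TP-B) × (TP-A→TP-C) = (7949.6, 368, 13046).
So ∂z/∂E = −n_x/n_z = −0.60935 and ∂z/∂N = −n_y/n_z = −0.02821.
Gradient magnitude |∇z| = √(a² + b²) = √(0.37131 + 0.00080) = 0.61000.
True dip = arctan(0.61000) = 31.4°, dipping toward E (azimuth ≈ 087°).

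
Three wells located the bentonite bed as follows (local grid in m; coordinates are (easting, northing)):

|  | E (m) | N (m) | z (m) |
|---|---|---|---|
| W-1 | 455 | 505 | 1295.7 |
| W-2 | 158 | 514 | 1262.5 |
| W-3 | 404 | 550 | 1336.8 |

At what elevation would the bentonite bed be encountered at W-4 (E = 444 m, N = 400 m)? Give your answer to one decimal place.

Let the plane be z = a·E + b·N + c.
W-2−W-1: −297a + 9b = −33.2;  W-3−W-1: −51a + 45b = 41.1.
Solving gives a = 0.14442, b = 1.07701.
Then c = 1295.7 − a·455 − b·505 = 686.10.
At (444, 400): z = 64.1 + 430.8 + 686.10 = 1181.0 m.

1181.0 m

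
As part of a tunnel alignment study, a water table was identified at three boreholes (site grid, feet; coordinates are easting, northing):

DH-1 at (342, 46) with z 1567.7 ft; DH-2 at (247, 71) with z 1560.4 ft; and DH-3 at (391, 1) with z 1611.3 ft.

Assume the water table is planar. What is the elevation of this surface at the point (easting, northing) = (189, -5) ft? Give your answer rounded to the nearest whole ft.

1669 ft

Two edge vectors: DH-1→DH-2 = (-95, 25, -7.3), DH-1→DH-3 = (49, -45, 43.6).
Normal n = (DH-1→DH-2) × (DH-1→DH-3) = (761.5, 3784.3, 3050).
So ∂z/∂easting = −n_x/n_z = −0.24967 and ∂z/∂northing = −n_y/n_z = −1.24075.
Intercept c from DH-1: 1567.7 + 85.39 + 57.07 = 1710.16.
At (189, -5): z = −47.2 + 6.2 + 1710.16 = 1669.2 ft.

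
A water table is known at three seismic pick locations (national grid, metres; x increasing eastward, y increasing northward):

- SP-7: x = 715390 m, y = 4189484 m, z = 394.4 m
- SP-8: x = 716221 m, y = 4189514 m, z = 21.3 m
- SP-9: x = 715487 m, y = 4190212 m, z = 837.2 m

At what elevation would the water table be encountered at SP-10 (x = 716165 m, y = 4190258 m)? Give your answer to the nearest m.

547 m

Let the plane be z = a·x + b·y + c.
SP-8−SP-7: 831a + 30b = −373.1;  SP-9−SP-7: 97a + 728b = 442.8.
Solving gives a = −0.47321155, b = 0.67129330.
Then c = 394.4 − a·715390 − b·4189484 = −2473447.32.
At (716165, 4190258): z = −338897.6 + 2812892.1 − 2473447.32 = 547.2 m.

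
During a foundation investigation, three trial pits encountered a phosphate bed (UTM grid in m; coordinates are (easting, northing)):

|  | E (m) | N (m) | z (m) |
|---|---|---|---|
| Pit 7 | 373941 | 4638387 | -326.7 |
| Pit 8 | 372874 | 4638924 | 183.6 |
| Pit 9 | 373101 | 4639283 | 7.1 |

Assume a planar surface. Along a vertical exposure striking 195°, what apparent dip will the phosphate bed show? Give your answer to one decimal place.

Let the plane be z = a·E + b·N + c.
Pit 8−Pit 7: −1067a + 537b = 510.3;  Pit 9−Pit 7: −840a + 896b = 333.8.
Solving gives a = −0.55050, b = −0.14355.
Unit vector along 195° is (sin 195°, cos 195°) = (-0.2588, -0.9659).
Slope in that direction = a·(-0.2588) + b·(-0.9659) = 0.28114.
Apparent dip = arctan|0.28114| = 15.7° (true dip is 29.6°, so apparent ≤ true as expected).

15.7°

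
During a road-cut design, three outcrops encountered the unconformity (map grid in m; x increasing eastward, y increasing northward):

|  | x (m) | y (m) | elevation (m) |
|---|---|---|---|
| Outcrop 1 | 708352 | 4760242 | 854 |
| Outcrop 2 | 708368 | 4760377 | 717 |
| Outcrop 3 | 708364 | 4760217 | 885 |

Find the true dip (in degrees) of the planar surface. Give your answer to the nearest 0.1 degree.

Two edge vectors: Outcrop 1→Outcrop 2 = (16, 135, -137), Outcrop 1→Outcrop 3 = (12, -25, 31).
Normal n = (Outcrop 1→Outcrop 2) × (Outcrop 1→Outcrop 3) = (760, -2140, -2020).
So ∂z/∂x = −n_x/n_z = 0.37624 and ∂z/∂y = −n_y/n_z = −1.05941.
Gradient magnitude |∇z| = √(a² + b²) = √(0.14155 + 1.12234) = 1.12423.
True dip = arctan(1.12423) = 48.3°, dipping toward NNW (azimuth ≈ 340°).

48.3°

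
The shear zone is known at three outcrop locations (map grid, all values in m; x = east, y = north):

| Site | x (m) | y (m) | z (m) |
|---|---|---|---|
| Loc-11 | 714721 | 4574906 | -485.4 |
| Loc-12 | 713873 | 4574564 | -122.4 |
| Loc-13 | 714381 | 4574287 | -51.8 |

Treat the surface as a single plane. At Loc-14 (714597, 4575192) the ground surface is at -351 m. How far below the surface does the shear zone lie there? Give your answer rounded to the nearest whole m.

Two edge vectors: Loc-11→Loc-12 = (-848, -342, 363), Loc-11→Loc-13 = (-340, -619, 433.6).
Normal n = (Loc-11→Loc-12) × (Loc-11→Loc-13) = (76405.8, 244272.8, 408632).
So ∂z/∂x = −n_x/n_z = −0.18697948 and ∂z/∂y = −n_y/n_z = −0.59778187.
Intercept c from Loc-11: -485.4 + 133638.16 + 2734795.85 = 2867948.61.
At (714597, 4575192): z_contact = −133615.0 − 2734966.8 + 2867948.61 = -633.2 m.
Depth below ground = -351 − (-633.2) = 282 m.

282 m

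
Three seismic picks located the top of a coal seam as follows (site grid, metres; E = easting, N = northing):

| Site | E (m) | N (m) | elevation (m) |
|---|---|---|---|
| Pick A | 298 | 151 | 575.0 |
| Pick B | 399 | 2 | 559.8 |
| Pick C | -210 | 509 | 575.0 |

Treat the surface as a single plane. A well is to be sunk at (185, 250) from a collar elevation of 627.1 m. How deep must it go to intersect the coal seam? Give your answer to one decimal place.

48.3 m

Two edge vectors: Pick A→Pick B = (101, -149, -15.2), Pick A→Pick C = (-508, 358, 0).
Normal n = (Pick A→Pick B) × (Pick A→Pick C) = (5441.6, 7721.6, -39534).
So ∂z/∂E = −n_x/n_z = 0.13764 and ∂z/∂N = −n_y/n_z = 0.19532.
Intercept c from Pick A: 575 − 41.02 − 29.49 = 504.49.
At (185, 250): z_contact = 25.46 + 48.83 + 504.49 = 578.78 m.
Depth below ground = 627.1 − 578.78 = 48.3 m.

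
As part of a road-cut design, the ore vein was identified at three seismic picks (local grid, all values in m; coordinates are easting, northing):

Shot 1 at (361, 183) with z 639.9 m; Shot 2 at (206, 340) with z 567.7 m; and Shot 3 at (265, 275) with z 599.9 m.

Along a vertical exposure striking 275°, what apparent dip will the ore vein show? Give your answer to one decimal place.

Let the plane be z = a·easting + b·northing + c.
Shot 2−Shot 1: −155a + 157b = −72.2;  Shot 3−Shot 1: −96a + 92b = −40.
Solving gives a = −0.44631, b = −0.90049.
Unit vector along 275° is (sin 275°, cos 275°) = (-0.9962, 0.0872).
Slope in that direction = a·(-0.9962) + b·(0.0872) = 0.36612.
Apparent dip = arctan|0.36612| = 20.1° (true dip is 45.1°, so apparent ≤ true as expected).

20.1°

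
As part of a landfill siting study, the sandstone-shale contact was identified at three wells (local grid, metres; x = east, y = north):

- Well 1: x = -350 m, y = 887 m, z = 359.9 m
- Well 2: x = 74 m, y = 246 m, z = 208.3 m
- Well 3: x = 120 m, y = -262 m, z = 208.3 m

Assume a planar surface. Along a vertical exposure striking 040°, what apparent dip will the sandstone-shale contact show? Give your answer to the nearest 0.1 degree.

Two edge vectors: Well 1→Well 2 = (424, -641, -151.6), Well 1→Well 3 = (470, -1149, -151.6).
Normal n = (Well 1→Well 2) × (Well 1→Well 3) = (-77012.8, -6973.6, -185906).
So ∂z/∂x = −n_x/n_z = −0.41426 and ∂z/∂y = −n_y/n_z = −0.03751.
Unit vector along 040° is (sin 40°, cos 40°) = (0.6428, 0.7660).
Slope in that direction = a·(0.6428) + b·(0.7660) = −0.29501.
Apparent dip = arctan|0.29501| = 16.4° (true dip is 22.6°, so apparent ≤ true as expected).

16.4°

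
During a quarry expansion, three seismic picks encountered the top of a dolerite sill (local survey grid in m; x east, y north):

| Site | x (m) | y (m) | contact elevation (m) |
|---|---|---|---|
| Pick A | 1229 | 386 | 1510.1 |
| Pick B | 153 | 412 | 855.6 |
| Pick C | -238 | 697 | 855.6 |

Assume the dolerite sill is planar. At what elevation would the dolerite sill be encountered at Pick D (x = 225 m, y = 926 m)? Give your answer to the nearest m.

1345 m

Let the plane be z = a·x + b·y + c.
Pick B−Pick A: −1076a + 26b = −654.5;  Pick C−Pick A: −1467a + 311b = −654.5.
Solving gives a = 0.62913, b = 0.86312.
Then c = 1510.1 − a·1229 − b·386 = 403.74.
At (225, 926): z = 141.6 + 799.2 + 403.74 = 1344.5 m.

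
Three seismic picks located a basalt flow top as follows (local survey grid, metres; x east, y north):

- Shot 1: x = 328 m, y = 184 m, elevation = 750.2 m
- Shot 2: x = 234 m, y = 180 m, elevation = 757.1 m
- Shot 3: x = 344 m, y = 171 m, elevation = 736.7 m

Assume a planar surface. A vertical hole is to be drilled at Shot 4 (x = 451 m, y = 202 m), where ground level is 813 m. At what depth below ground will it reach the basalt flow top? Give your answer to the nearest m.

Let the plane be z = a·x + b·y + c.
Shot 2−Shot 1: −94a − 4b = 6.9;  Shot 3−Shot 1: 16a − 13b = −13.5.
Solving gives a = −0.11174, b = 0.90093.
Then c = 750.2 − a·328 − b·184 = 621.08.
At (451, 202): z_contact = −50.4 + 182.0 + 621.08 = 752.7 m.
Depth below ground = 813 − 752.7 = 60 m.

60 m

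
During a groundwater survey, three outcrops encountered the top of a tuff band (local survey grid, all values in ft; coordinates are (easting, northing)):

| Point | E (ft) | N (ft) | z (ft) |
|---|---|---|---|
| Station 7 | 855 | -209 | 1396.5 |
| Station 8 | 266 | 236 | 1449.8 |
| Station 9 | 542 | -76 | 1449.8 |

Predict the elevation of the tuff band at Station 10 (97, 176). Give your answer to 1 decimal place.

Two edge vectors: Station 7→Station 8 = (-589, 445, 53.3), Station 7→Station 9 = (-313, 133, 53.3).
Normal n = (Station 7→Station 8) × (Station 7→Station 9) = (16629.6, 14710.8, 60948).
So ∂z/∂E = −n_x/n_z = −0.27285 and ∂z/∂N = −n_y/n_z = −0.24137.
Intercept c from Station 7: 1396.5 + 233.29 − 50.45 = 1579.34.
At (97, 176): z = −26.5 − 42.5 + 1579.34 = 1510.4 ft.

1510.4 ft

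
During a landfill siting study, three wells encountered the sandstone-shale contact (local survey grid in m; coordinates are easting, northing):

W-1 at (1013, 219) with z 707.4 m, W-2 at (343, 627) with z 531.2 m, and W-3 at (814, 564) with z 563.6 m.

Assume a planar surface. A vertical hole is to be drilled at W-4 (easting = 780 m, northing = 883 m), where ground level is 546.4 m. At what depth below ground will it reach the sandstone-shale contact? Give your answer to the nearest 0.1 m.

Two edge vectors: W-1→W-2 = (-670, 408, -176.2), W-1→W-3 = (-199, 345, -143.8).
Normal n = (W-1→W-2) × (W-1→W-3) = (2118.6, -61282.2, -149958).
So ∂z/∂easting = −n_x/n_z = 0.014128 and ∂z/∂northing = −n_y/n_z = −0.408662.
Intercept c from W-1: 707.4 − 14.31 + 89.50 = 782.59.
At (780, 883): z_contact = 11.02 − 360.85 + 782.59 = 432.76 m.
Depth below ground = 546.4 − 432.76 = 113.6 m.

113.6 m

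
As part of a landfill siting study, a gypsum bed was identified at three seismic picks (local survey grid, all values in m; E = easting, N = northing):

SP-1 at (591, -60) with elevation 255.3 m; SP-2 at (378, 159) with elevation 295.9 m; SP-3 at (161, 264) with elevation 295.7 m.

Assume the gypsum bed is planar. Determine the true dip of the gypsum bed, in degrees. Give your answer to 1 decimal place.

Two edge vectors: SP-1→SP-2 = (-213, 219, 40.6), SP-1→SP-3 = (-430, 324, 40.4).
Normal n = (SP-1→SP-2) × (SP-1→SP-3) = (-4306.8, -8852.8, 25158).
So ∂z/∂E = −n_x/n_z = 0.17119 and ∂z/∂N = −n_y/n_z = 0.35189.
Gradient magnitude |∇z| = √(a² + b²) = √(0.02931 + 0.12383) = 0.39132.
True dip = arctan(0.39132) = 21.4°, dipping toward SSW (azimuth ≈ 206°).

21.4°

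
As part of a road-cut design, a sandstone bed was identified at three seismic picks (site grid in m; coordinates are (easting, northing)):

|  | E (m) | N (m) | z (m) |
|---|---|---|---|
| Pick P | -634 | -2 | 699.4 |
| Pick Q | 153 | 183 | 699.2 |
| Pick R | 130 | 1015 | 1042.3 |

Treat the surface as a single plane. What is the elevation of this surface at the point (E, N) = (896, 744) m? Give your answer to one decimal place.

Let the plane be z = a·E + b·N + c.
Pick Q−Pick P: 787a + 185b = −0.2;  Pick R−Pick P: 764a + 1017b = 342.9.
Solving gives a = −0.096565, b = 0.409710.
Then c = 699.4 − a·-634 − b·-2 = 639.00.
At (896, 744): z = −86.5 + 304.8 + 639.00 = 857.3 m.

857.3 m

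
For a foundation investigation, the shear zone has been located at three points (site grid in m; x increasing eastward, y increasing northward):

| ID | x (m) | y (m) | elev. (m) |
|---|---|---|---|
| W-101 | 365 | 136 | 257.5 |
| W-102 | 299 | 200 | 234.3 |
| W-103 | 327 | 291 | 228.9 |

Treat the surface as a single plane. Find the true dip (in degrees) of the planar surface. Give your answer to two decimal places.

Two edge vectors: W-101→W-102 = (-66, 64, -23.2), W-101→W-103 = (-38, 155, -28.6).
Normal n = (W-101→W-102) × (W-101→W-103) = (1765.6, -1006, -7798).
So ∂z/∂x = −n_x/n_z = 0.22642 and ∂z/∂y = −n_y/n_z = −0.12901.
Gradient magnitude |∇z| = √(a² + b²) = √(0.05126 + 0.01664) = 0.26059.
True dip = arctan(0.26059) = 14.61°, dipping toward WNW (azimuth ≈ 300°).

14.61°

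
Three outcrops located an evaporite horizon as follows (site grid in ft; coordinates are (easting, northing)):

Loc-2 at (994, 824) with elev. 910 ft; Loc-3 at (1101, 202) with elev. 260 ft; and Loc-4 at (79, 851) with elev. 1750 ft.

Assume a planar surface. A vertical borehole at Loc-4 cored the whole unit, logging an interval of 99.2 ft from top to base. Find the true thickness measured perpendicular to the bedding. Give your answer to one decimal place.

61.6 ft

Two edge vectors: Loc-2→Loc-3 = (107, -622, -650), Loc-2→Loc-4 = (-915, 27, 840).
Normal n = (Loc-2→Loc-3) × (Loc-2→Loc-4) = (-504930, 504870, -566241).
So ∂z/∂E = −n_x/n_z = −0.89172 and ∂z/∂N = −n_y/n_z = 0.89162.
|∇z| = √(a²+b²) = 1.26101, so dip δ = arctan(1.26101) = 51.59°.
True thickness = vertical thickness × cos δ = 99.2 × cos 51.59° = 61.6 ft.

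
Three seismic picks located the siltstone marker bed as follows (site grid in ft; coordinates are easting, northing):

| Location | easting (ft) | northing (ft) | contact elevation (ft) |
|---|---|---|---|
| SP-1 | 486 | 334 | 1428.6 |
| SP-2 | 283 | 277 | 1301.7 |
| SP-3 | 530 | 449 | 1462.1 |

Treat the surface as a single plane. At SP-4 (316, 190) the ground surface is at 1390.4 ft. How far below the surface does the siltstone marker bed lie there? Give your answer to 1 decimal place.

Two edge vectors: SP-1→SP-2 = (-203, -57, -126.9), SP-1→SP-3 = (44, 115, 33.5).
Normal n = (SP-1→SP-2) × (SP-1→SP-3) = (12684, 1216.9, -20837).
So ∂z/∂easting = −n_x/n_z = 0.60872 and ∂z/∂northing = −n_y/n_z = 0.05840.
Intercept c from SP-1: 1428.6 − 295.84 − 19.51 = 1113.25.
At (316, 190): z_contact = 192.36 + 11.10 + 1113.25 = 1316.71 ft.
Depth below ground = 1390.4 − 1316.71 = 73.7 ft.

73.7 ft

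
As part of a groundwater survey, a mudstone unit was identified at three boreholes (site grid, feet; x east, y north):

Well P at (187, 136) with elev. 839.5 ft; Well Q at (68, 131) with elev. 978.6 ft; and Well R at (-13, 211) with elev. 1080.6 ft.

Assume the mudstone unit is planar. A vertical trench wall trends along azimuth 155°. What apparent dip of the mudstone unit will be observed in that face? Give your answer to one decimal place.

29.9°

Let the plane be z = a·x + b·y + c.
Well Q−Well P: −119a − 5b = 139.1;  Well R−Well P: −200a + 75b = 241.1.
Solving gives a = −1.17259, b = 0.08775.
Unit vector along 155° is (sin 155°, cos 155°) = (0.4226, -0.9063).
Slope in that direction = a·(0.4226) + b·(-0.9063) = −0.57509.
Apparent dip = arctan|0.57509| = 29.9° (true dip is 49.6°, so apparent ≤ true as expected).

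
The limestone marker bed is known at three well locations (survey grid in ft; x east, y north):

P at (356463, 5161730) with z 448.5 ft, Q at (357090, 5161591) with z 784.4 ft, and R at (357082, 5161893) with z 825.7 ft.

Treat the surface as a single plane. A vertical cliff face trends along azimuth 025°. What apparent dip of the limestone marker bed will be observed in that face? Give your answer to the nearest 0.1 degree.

Two edge vectors: P→Q = (627, -139, 335.9), P→R = (619, 163, 377.2).
Normal n = (P→Q) × (P→R) = (-107182.5, -28582.3, 188242).
So ∂z/∂x = −n_x/n_z = 0.56939 and ∂z/∂y = −n_y/n_z = 0.15184.
Unit vector along 025° is (sin 25°, cos 25°) = (0.4226, 0.9063).
Slope in that direction = a·(0.4226) + b·(0.9063) = 0.37825.
Apparent dip = arctan|0.37825| = 20.7° (true dip is 30.5°, so apparent ≤ true as expected).

20.7°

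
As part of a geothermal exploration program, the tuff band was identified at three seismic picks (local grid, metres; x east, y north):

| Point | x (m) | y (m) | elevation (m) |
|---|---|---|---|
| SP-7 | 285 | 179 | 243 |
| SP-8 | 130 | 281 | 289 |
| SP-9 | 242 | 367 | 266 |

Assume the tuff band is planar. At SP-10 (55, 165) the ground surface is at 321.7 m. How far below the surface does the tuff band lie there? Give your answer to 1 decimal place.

Let the plane be z = a·x + b·y + c.
SP-8−SP-7: −155a + 102b = 46;  SP-9−SP-7: −43a + 188b = 23.
Solving gives a = −0.25459, b = 0.06411.
Then c = 243 − a·285 − b·179 = 304.08.
At (55, 165): z_contact = −14.00 + 10.58 + 304.08 = 300.66 m.
Depth below ground = 321.7 − 300.66 = 21.0 m.

21.0 m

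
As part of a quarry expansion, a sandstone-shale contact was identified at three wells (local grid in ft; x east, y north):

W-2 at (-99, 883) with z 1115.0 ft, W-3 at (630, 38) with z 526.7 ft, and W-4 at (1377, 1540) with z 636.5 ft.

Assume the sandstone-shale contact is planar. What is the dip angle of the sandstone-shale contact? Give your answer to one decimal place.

28.7°

Let the plane be z = a·x + b·y + c.
W-3−W-2: 729a − 845b = −588.3;  W-4−W-2: 1476a + 657b = −478.5.
Solving gives a = −0.45815, b = 0.30096.
Gradient magnitude |∇z| = √(a² + b²) = √(0.20990 + 0.09058) = 0.54816.
True dip = arctan(0.54816) = 28.7°, dipping toward ESE (azimuth ≈ 123°).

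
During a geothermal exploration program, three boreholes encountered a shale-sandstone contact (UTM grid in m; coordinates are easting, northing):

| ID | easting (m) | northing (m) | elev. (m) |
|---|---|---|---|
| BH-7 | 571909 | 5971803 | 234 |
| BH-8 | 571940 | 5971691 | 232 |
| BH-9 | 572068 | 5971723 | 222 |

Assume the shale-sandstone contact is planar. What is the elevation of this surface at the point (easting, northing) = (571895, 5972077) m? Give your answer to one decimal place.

234.1 m

Two edge vectors: BH-7→BH-8 = (31, -112, -2), BH-7→BH-9 = (159, -80, -12).
Normal n = (BH-7→BH-8) × (BH-7→BH-9) = (1184, 54, 15328).
So ∂z/∂easting = −n_x/n_z = −0.077244259 and ∂z/∂northing = −n_y/n_z = −0.003522965.
Intercept c from BH-7: 234 + 44176.69 + 21038.45 = 65449.14.
At (571895, 5972077): z = −44175.6 − 21039.4 + 65449.14 = 234.1 m.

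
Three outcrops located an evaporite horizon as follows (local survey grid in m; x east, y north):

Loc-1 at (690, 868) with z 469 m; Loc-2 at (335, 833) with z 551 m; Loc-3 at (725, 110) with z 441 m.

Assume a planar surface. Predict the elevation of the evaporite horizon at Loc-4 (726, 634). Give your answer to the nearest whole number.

Let the plane be z = a·x + b·y + c.
Loc-2−Loc-1: −355a − 35b = 82;  Loc-3−Loc-1: 35a − 758b = −28.
Solving gives a = −0.23356, b = 0.02615.
Then c = 469 − a·690 − b·868 = 607.46.
At (726, 634): z = −169.6 + 16.6 + 607.46 = 454.5 m.

454 m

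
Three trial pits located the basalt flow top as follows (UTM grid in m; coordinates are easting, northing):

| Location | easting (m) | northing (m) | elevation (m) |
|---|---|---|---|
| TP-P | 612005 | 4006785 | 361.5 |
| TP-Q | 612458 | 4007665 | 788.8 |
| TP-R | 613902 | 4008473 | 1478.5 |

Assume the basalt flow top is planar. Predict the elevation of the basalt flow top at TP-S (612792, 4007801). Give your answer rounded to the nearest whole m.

931 m

Two edge vectors: TP-P→TP-Q = (453, 880, 427.3), TP-P→TP-R = (1897, 1688, 1117).
Normal n = (TP-P→TP-Q) × (TP-P→TP-R) = (261677.6, 304587.1, -904696).
So ∂z/∂easting = −n_x/n_z = 0.28924368 and ∂z/∂northing = −n_y/n_z = 0.33667342.
Intercept c from TP-P: 361.5 − 177018.58 − 1348978.03 = −1525635.10.
At (612792, 4007801): z = 177246.2 + 1349320.1 − 1525635.10 = 931.2 m.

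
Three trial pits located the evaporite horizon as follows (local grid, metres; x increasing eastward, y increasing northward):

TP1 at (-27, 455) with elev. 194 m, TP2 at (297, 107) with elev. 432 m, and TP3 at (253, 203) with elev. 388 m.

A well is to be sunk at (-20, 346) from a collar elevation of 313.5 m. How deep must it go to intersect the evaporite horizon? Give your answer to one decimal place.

90.0 m

Let the plane be z = a·x + b·y + c.
TP2−TP1: 324a − 348b = 238;  TP3−TP1: 280a − 252b = 194.
Solving gives a = 0.47720, b = −0.23961.
Then c = 194 − a·-27 − b·455 = 315.91.
At (-20, 346): z_contact = −9.54 − 82.91 + 315.91 = 223.46 m.
Depth below ground = 313.5 − 223.46 = 90.0 m.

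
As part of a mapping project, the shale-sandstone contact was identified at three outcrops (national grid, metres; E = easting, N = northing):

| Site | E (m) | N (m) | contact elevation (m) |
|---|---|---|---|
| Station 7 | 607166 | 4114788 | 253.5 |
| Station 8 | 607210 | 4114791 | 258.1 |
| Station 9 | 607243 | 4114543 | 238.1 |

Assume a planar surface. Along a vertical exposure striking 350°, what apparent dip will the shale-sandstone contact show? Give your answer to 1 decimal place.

4.3°

Two edge vectors: Station 7→Station 8 = (44, 3, 4.6), Station 7→Station 9 = (77, -245, -15.4).
Normal n = (Station 7→Station 8) × (Station 7→Station 9) = (1080.8, 1031.8, -11011).
So ∂z/∂E = −n_x/n_z = 0.09816 and ∂z/∂N = −n_y/n_z = 0.09371.
Unit vector along 350° is (sin 350°, cos 350°) = (-0.1736, 0.9848).
Slope in that direction = a·(-0.1736) + b·(0.9848) = 0.07524.
Apparent dip = arctan|0.07524| = 4.3° (true dip is 7.7°, so apparent ≤ true as expected).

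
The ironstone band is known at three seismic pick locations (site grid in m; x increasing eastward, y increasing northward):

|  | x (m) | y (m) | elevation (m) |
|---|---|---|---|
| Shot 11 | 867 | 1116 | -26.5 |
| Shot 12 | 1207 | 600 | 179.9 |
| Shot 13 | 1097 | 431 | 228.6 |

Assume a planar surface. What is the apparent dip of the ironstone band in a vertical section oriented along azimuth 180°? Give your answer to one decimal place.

Let the plane be z = a·x + b·y + c.
Shot 12−Shot 11: 340a − 516b = 206.4;  Shot 13−Shot 11: 230a − 685b = 255.1.
Solving gives a = 0.08538, b = −0.34374.
Unit vector along 180° is (sin 180°, cos 180°) = (0.0000, -1.0000).
Slope in that direction = a·(0.0000) + b·(-1.0000) = 0.34374.
Apparent dip = arctan|0.34374| = 19.0° (true dip is 19.5°, so apparent ≤ true as expected).

19.0°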